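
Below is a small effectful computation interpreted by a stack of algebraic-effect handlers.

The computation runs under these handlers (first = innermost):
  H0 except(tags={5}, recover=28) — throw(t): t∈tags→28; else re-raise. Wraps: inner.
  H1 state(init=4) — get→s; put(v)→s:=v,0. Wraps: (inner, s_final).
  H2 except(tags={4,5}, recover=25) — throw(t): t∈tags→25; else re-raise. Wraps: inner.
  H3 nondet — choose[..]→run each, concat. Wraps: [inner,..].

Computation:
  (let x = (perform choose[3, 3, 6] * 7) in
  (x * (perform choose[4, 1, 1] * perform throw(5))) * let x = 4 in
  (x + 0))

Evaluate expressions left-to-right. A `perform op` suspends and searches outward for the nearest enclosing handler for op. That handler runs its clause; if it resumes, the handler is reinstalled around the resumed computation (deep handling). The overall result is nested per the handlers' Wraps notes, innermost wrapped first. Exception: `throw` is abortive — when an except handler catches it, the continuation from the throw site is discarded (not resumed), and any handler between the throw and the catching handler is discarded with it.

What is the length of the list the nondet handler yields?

Working:
choose[3, 3, 6] @ H3
  branch[0] choose=3:
    choose[4, 1, 1] @ H3
      branch[0] choose=4:
        throw(5) @ H0 caught ⇒ 28
        H1 returns (28, 4)
        H2 returns (28, 4)
        H3 returns [(28, 4)]
      branch[1] choose=1:
        throw(5) @ H0 caught ⇒ 28
        H1 returns (28, 4)
        H2 returns (28, 4)
        H3 returns [(28, 4)]
      branch[2] choose=1:
        throw(5) @ H0 caught ⇒ 28
        H1 returns (28, 4)
        H2 returns (28, 4)
        H3 returns [(28, 4)]
  branch[1] choose=3:
    choose[4, 1, 1] @ H3
      branch[0] choose=4:
        throw(5) @ H0 caught ⇒ 28
        H1 returns (28, 4)
        H2 returns (28, 4)
        H3 returns [(28, 4)]
      branch[1] choose=1:
        throw(5) @ H0 caught ⇒ 28
        H1 returns (28, 4)
        H2 returns (28, 4)
        H3 returns [(28, 4)]
      branch[2] choose=1:
        throw(5) @ H0 caught ⇒ 28
        H1 returns (28, 4)
        H2 returns (28, 4)
        H3 returns [(28, 4)]
  branch[2] choose=6:
    choose[4, 1, 1] @ H3
      branch[0] choose=4:
        throw(5) @ H0 caught ⇒ 28
        H1 returns (28, 4)
        H2 returns (28, 4)
        H3 returns [(28, 4)]
      branch[1] choose=1:
        throw(5) @ H0 caught ⇒ 28
        H1 returns (28, 4)
        H2 returns (28, 4)
        H3 returns [(28, 4)]
      branch[2] choose=1:
        throw(5) @ H0 caught ⇒ 28
        H1 returns (28, 4)
        H2 returns (28, 4)
        H3 returns [(28, 4)]
= [(28, 4), (28, 4), (28, 4), (28, 4), (28, 4), (28, 4), (28, 4), (28, 4), (28, 4)]

Answer: 9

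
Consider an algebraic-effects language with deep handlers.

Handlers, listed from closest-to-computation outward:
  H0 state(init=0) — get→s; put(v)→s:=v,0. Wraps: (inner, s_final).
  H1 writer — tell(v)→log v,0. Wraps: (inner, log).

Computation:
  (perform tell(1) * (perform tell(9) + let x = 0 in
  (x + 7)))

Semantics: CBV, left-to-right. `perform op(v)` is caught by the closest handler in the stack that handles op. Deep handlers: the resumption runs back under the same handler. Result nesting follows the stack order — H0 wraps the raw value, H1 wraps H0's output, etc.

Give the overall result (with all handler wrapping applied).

Answer: ((0, 0), (1, 9))

Working:
tell(1) @ H1 ⇒ log+=1
tell(9) @ H1 ⇒ log+=9
H0 returns (0, 0)
H1 returns ((0, 0), (1, 9))
= ((0, 0), (1, 9))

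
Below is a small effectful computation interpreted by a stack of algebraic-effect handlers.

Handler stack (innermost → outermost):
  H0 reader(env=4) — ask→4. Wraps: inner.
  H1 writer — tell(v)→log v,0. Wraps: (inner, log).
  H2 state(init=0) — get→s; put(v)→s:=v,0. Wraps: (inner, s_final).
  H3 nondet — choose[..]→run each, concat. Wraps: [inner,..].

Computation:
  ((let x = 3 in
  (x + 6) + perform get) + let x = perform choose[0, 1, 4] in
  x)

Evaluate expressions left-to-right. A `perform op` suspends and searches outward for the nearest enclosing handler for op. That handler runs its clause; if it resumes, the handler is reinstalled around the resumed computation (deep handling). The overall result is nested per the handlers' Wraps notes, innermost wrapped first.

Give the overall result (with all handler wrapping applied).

Answer: [((9, ()), 0), ((10, ()), 0), ((13, ()), 0)]

Working:
get @ H2 ⇒ 0
choose[0, 1, 4] @ H3
  branch[0] choose=0:
    H0 returns 9
    H1 returns (9, ())
    H2 returns ((9, ()), 0)
    H3 returns [((9, ()), 0)]
  branch[1] choose=1:
    H0 returns 10
    H1 returns (10, ())
    H2 returns ((10, ()), 0)
    H3 returns [((10, ()), 0)]
  branch[2] choose=4:
    H0 returns 13
    H1 returns (13, ())
    H2 returns ((13, ()), 0)
    H3 returns [((13, ()), 0)]
= [((9, ()), 0), ((10, ()), 0), ((13, ()), 0)]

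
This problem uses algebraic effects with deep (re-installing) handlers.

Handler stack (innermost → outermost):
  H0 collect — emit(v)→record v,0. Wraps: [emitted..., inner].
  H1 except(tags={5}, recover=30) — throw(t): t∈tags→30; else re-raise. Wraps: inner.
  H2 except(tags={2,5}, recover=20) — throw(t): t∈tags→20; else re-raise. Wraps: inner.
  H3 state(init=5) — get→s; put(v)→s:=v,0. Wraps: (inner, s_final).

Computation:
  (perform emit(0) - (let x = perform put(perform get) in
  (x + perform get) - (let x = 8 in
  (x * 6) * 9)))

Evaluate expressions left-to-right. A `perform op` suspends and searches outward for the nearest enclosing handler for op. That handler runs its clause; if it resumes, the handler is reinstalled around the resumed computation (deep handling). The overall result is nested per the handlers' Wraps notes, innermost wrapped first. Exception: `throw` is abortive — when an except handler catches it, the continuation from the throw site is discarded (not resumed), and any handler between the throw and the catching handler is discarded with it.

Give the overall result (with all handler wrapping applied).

Working:
emit(0) @ H0 ⇒ out+=0
get @ H3 ⇒ 5
put(5) @ H3 ⇒ s:=5
get @ H3 ⇒ 5
H0 returns [0, 427]
H1 returns [0, 427]
H2 returns [0, 427]
H3 returns ([0, 427], 5)
= ([0, 427], 5)

Answer: ([0, 427], 5)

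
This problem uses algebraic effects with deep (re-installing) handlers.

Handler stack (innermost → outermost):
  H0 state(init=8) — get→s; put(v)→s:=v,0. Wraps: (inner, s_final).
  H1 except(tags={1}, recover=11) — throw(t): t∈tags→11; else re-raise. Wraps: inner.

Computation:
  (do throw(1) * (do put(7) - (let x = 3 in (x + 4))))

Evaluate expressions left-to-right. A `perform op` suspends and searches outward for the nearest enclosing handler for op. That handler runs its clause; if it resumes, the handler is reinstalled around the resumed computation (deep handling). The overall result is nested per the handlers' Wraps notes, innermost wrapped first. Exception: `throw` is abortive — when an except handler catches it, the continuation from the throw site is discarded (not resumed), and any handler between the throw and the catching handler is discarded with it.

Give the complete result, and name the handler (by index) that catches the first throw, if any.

Answer: 11 ; first throw caught by: H1

Step-by-step:
throw(1) @ H1 caught ⇒ 11
= 11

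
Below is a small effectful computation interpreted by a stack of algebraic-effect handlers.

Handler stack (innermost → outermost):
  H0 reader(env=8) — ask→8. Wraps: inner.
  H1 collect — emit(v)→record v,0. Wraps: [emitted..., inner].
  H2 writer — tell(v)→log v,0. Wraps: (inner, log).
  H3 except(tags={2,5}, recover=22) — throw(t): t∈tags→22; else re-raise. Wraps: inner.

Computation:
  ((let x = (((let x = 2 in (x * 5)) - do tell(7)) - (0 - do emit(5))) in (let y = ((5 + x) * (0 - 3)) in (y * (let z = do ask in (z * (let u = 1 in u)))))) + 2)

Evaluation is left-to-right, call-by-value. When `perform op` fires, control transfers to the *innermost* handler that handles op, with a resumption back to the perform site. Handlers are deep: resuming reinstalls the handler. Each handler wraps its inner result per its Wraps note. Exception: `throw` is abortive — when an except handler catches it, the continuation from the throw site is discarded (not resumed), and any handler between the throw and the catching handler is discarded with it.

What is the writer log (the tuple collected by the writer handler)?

Step-by-step:
tell(7) @ H2 ⇒ log+=7
emit(5) @ H1 ⇒ out+=5
ask @ H0 ⇒ 8
H0 returns -358
H1 returns [5, -358]
H2 returns ([5, -358], (7))
H3 returns ([5, -358], (7))
= ([5, -358], (7))

Answer: (7)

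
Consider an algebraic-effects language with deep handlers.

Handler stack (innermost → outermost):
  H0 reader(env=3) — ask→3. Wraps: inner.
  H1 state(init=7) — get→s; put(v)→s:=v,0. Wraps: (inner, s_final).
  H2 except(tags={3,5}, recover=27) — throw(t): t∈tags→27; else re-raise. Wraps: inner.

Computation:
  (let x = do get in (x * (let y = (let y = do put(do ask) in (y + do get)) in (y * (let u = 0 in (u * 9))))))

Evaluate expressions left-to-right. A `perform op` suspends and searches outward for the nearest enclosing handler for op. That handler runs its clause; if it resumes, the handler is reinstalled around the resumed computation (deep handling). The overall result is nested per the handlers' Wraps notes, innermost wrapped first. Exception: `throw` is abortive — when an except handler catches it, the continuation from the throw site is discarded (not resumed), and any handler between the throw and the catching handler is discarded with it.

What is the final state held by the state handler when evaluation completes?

Answer: 3

Evaluation trace:
get @ H1 ⇒ 7
ask @ H0 ⇒ 3
put(3) @ H1 ⇒ s:=3
get @ H1 ⇒ 3
H0 returns 0
H1 returns (0, 3)
H2 returns (0, 3)
= (0, 3)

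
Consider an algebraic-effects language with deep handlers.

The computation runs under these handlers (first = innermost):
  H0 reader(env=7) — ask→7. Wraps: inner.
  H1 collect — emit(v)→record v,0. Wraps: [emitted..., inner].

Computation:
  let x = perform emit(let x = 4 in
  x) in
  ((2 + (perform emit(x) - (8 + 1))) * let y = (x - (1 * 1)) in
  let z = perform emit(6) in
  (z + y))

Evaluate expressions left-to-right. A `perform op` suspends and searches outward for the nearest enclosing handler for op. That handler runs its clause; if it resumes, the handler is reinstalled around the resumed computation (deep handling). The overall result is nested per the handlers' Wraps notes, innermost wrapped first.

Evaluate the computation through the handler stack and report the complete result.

Step-by-step:
emit(4) @ H1 ⇒ out+=4
emit(0) @ H1 ⇒ out+=0
emit(6) @ H1 ⇒ out+=6
H0 returns 7
H1 returns [4, 0, 6, 7]
= [4, 0, 6, 7]

Answer: [4, 0, 6, 7]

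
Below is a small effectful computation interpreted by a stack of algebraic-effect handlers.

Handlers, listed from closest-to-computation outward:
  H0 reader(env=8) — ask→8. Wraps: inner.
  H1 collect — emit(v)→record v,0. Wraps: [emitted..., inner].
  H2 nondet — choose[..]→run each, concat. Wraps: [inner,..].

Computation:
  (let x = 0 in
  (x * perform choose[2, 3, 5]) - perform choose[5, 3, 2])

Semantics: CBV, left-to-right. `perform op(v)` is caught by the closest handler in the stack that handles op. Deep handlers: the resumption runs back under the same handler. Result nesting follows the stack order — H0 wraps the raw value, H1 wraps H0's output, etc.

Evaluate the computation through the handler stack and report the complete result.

Step-by-step:
choose[2, 3, 5] @ H2
  branch[0] choose=2:
    choose[5, 3, 2] @ H2
      branch[0] choose=5:
        H0 returns -5
        H1 returns [-5]
        H2 returns [[-5]]
      branch[1] choose=3:
        H0 returns -3
        H1 returns [-3]
        H2 returns [[-3]]
      branch[2] choose=2:
        H0 returns -2
        H1 returns [-2]
        H2 returns [[-2]]
  branch[1] choose=3:
    choose[5, 3, 2] @ H2
      branch[0] choose=5:
        H0 returns -5
        H1 returns [-5]
        H2 returns [[-5]]
      branch[1] choose=3:
        H0 returns -3
        H1 returns [-3]
        H2 returns [[-3]]
      branch[2] choose=2:
        H0 returns -2
        H1 returns [-2]
        H2 returns [[-2]]
  branch[2] choose=5:
    choose[5, 3, 2] @ H2
      branch[0] choose=5:
        H0 returns -5
        H1 returns [-5]
        H2 returns [[-5]]
      branch[1] choose=3:
        H0 returns -3
        H1 returns [-3]
        H2 returns [[-3]]
      branch[2] choose=2:
        H0 returns -2
        H1 returns [-2]
        H2 returns [[-2]]
= [[-5], [-3], [-2], [-5], [-3], [-2], [-5], [-3], [-2]]

Answer: [[-5], [-3], [-2], [-5], [-3], [-2], [-5], [-3], [-2]]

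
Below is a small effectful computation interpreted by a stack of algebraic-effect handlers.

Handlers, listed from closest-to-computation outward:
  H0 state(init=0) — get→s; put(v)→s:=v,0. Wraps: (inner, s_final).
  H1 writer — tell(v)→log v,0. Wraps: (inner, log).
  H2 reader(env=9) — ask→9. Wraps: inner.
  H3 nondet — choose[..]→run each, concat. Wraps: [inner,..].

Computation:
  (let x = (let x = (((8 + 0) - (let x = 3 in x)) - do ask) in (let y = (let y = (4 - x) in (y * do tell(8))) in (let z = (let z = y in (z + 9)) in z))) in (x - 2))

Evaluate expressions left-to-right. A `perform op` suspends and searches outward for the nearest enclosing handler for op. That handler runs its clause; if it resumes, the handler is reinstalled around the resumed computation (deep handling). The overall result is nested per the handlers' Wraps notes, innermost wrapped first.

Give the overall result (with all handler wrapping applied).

Evaluation trace:
ask @ H2 ⇒ 9
tell(8) @ H1 ⇒ log+=8
H0 returns (7, 0)
H1 returns ((7, 0), (8))
H2 returns ((7, 0), (8))
H3 returns [((7, 0), (8))]
= [((7, 0), (8))]

Answer: [((7, 0), (8))]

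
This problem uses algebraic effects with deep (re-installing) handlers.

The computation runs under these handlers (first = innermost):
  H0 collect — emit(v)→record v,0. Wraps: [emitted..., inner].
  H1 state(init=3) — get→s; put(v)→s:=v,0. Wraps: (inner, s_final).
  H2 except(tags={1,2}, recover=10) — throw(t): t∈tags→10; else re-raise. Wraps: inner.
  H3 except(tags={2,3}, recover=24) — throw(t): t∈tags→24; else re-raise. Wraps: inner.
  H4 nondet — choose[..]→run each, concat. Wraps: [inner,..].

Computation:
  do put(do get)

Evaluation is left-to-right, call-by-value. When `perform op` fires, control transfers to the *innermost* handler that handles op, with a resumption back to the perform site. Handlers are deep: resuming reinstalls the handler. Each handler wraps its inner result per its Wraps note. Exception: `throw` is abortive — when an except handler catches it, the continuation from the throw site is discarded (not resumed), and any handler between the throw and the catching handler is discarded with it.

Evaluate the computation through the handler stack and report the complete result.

Answer: [([0], 3)]

Working:
get @ H1 ⇒ 3
put(3) @ H1 ⇒ s:=3
H0 returns [0]
H1 returns ([0], 3)
H2 returns ([0], 3)
H3 returns ([0], 3)
H4 returns [([0], 3)]
= [([0], 3)]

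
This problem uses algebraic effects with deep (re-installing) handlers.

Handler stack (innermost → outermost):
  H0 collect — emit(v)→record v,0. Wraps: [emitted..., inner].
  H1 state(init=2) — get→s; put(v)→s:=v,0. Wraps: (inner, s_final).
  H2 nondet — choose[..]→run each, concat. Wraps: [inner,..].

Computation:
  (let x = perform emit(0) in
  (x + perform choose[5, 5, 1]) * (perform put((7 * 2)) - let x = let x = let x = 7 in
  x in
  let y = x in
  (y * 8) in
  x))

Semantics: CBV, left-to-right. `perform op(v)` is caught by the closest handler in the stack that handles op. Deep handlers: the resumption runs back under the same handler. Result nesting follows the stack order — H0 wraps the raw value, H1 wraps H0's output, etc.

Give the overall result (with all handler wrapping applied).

Step-by-step:
emit(0) @ H0 ⇒ out+=0
choose[5, 5, 1] @ H2
  branch[0] choose=5:
    put(14) @ H1 ⇒ s:=14
    H0 returns [0, -280]
    H1 returns ([0, -280], 14)
    H2 returns [([0, -280], 14)]
  branch[1] choose=5:
    put(14) @ H1 ⇒ s:=14
    H0 returns [0, -280]
    H1 returns ([0, -280], 14)
    H2 returns [([0, -280], 14)]
  branch[2] choose=1:
    put(14) @ H1 ⇒ s:=14
    H0 returns [0, -56]
    H1 returns ([0, -56], 14)
    H2 returns [([0, -56], 14)]
= [([0, -280], 14), ([0, -280], 14), ([0, -56], 14)]

Answer: [([0, -280], 14), ([0, -280], 14), ([0, -56], 14)]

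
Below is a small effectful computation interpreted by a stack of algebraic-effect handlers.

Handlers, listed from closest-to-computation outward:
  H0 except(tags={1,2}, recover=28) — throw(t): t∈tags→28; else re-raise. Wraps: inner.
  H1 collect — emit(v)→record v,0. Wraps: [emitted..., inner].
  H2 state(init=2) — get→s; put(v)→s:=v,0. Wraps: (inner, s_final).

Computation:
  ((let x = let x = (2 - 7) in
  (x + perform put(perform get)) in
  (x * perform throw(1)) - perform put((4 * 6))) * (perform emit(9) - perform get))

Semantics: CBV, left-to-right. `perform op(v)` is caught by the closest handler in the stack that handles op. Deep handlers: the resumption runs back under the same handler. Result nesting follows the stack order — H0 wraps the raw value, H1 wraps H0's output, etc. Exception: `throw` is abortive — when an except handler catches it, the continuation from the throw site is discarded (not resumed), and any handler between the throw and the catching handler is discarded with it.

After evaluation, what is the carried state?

Answer: 2

Evaluation trace:
get @ H2 ⇒ 2
put(2) @ H2 ⇒ s:=2
throw(1) @ H0 caught ⇒ 28
H1 returns [28]
H2 returns ([28], 2)
= ([28], 2)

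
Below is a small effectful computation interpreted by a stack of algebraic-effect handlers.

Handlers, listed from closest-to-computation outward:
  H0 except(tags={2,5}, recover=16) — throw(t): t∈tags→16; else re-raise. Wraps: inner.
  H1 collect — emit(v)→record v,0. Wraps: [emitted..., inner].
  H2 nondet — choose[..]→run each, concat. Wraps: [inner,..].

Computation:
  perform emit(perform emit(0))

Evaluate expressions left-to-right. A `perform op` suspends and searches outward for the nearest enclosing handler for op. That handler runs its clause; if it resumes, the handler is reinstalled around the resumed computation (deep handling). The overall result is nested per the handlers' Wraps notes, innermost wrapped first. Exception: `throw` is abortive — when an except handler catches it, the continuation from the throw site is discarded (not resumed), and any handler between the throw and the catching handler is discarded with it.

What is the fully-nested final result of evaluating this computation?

Evaluation trace:
emit(0) @ H1 ⇒ out+=0
emit(0) @ H1 ⇒ out+=0
H0 returns 0
H1 returns [0, 0, 0]
H2 returns [[0, 0, 0]]
= [[0, 0, 0]]

Answer: [[0, 0, 0]]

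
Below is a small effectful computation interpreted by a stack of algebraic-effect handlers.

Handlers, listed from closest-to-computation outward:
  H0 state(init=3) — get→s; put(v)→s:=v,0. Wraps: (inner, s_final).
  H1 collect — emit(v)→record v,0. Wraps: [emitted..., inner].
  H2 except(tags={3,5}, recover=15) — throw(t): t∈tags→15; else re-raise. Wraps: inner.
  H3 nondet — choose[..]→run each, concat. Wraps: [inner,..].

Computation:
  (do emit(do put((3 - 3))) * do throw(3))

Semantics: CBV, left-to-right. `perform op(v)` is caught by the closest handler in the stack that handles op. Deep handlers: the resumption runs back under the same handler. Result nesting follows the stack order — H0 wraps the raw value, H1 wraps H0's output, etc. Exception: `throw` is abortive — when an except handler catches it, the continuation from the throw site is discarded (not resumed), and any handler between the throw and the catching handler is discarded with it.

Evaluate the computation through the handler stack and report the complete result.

Answer: [15]

Working:
put(0) @ H0 ⇒ s:=0
emit(0) @ H1 ⇒ out+=0
throw(3) @ H2 caught ⇒ 15
H3 returns [15]
= [15]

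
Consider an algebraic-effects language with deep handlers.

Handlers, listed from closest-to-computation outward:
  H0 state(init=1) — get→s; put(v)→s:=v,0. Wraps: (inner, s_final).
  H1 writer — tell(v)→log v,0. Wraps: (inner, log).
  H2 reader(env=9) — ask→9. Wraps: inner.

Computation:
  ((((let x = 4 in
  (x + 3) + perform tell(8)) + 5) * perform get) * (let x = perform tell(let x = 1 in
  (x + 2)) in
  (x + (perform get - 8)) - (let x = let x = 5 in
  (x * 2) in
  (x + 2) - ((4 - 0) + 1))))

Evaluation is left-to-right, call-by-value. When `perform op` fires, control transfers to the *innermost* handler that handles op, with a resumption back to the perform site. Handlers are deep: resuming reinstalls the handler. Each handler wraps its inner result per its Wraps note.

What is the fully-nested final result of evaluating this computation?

Evaluation trace:
tell(8) @ H1 ⇒ log+=8
get @ H0 ⇒ 1
tell(3) @ H1 ⇒ log+=3
get @ H0 ⇒ 1
H0 returns (-168, 1)
H1 returns ((-168, 1), (8, 3))
H2 returns ((-168, 1), (8, 3))
= ((-168, 1), (8, 3))

Answer: ((-168, 1), (8, 3))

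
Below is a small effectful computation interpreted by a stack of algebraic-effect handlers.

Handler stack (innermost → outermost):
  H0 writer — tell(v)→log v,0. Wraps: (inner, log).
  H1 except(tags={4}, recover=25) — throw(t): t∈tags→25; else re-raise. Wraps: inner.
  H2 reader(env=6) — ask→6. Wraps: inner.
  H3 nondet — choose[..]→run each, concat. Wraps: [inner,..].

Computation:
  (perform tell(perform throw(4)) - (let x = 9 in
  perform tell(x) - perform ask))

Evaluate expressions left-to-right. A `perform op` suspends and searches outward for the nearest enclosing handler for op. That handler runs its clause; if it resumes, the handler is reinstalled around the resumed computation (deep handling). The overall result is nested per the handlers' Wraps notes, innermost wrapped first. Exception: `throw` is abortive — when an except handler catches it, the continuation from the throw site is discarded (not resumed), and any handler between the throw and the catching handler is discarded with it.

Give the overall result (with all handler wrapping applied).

Answer: [25]

Working:
throw(4) @ H1 caught ⇒ 25
H2 returns 25
H3 returns [25]
= [25]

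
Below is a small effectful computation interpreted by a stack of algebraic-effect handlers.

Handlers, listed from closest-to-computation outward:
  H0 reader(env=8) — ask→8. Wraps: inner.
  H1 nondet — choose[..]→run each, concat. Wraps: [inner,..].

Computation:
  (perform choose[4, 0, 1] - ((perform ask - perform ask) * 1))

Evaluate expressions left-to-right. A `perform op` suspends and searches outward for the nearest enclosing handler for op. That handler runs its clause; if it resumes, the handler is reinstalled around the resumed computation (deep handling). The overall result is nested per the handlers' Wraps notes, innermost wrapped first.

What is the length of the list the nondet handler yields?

Answer: 3

Step-by-step:
choose[4, 0, 1] @ H1
  branch[0] choose=4:
    ask @ H0 ⇒ 8
    ask @ H0 ⇒ 8
    H0 returns 4
    H1 returns [4]
  branch[1] choose=0:
    ask @ H0 ⇒ 8
    ask @ H0 ⇒ 8
    H0 returns 0
    H1 returns [0]
  branch[2] choose=1:
    ask @ H0 ⇒ 8
    ask @ H0 ⇒ 8
    H0 returns 1
    H1 returns [1]
= [4, 0, 1]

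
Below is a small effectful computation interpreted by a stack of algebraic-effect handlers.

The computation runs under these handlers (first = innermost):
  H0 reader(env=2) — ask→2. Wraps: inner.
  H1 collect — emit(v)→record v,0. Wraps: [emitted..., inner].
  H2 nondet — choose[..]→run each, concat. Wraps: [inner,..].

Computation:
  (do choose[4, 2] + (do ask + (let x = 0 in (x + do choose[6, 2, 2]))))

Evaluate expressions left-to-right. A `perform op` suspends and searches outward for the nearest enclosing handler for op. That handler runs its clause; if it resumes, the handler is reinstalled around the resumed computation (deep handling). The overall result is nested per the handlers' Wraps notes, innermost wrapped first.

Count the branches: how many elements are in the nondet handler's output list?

Answer: 6

Evaluation trace:
choose[4, 2] @ H2
  branch[0] choose=4:
    ask @ H0 ⇒ 2
    choose[6, 2, 2] @ H2
      branch[0] choose=6:
        H0 returns 12
        H1 returns [12]
        H2 returns [[12]]
      branch[1] choose=2:
        H0 returns 8
        H1 returns [8]
        H2 returns [[8]]
      branch[2] choose=2:
        H0 returns 8
        H1 returns [8]
        H2 returns [[8]]
  branch[1] choose=2:
    ask @ H0 ⇒ 2
    choose[6, 2, 2] @ H2
      branch[0] choose=6:
        H0 returns 10
        H1 returns [10]
        H2 returns [[10]]
      branch[1] choose=2:
        H0 returns 6
        H1 returns [6]
        H2 returns [[6]]
      branch[2] choose=2:
        H0 returns 6
        H1 returns [6]
        H2 returns [[6]]
= [[12], [8], [8], [10], [6], [6]]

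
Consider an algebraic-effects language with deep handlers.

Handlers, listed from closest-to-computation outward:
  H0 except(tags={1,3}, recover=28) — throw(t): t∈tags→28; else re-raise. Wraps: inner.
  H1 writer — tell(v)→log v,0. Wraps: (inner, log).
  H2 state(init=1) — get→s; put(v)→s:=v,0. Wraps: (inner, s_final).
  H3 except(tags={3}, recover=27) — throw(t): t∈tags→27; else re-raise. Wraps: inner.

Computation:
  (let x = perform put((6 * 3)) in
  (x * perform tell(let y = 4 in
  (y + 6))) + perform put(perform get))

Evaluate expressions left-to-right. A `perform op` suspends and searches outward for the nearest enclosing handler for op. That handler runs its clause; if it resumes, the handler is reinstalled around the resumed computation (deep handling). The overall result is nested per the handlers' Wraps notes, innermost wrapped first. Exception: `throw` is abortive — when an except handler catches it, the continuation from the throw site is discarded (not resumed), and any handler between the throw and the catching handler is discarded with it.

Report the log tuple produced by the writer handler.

Answer: (10)

Evaluation trace:
put(18) @ H2 ⇒ s:=18
tell(10) @ H1 ⇒ log+=10
get @ H2 ⇒ 18
put(18) @ H2 ⇒ s:=18
H0 returns 0
H1 returns (0, (10))
H2 returns ((0, (10)), 18)
H3 returns ((0, (10)), 18)
= ((0, (10)), 18)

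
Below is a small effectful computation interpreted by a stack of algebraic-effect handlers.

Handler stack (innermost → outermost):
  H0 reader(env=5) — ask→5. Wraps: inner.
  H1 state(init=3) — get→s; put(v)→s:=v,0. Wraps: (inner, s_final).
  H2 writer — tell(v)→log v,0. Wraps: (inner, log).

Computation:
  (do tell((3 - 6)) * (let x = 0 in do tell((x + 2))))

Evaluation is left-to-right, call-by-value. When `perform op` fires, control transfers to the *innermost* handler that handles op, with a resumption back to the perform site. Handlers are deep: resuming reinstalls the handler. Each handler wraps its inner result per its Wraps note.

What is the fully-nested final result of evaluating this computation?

Working:
tell(-3) @ H2 ⇒ log+=-3
tell(2) @ H2 ⇒ log+=2
H0 returns 0
H1 returns (0, 3)
H2 returns ((0, 3), (-3, 2))
= ((0, 3), (-3, 2))

Answer: ((0, 3), (-3, 2))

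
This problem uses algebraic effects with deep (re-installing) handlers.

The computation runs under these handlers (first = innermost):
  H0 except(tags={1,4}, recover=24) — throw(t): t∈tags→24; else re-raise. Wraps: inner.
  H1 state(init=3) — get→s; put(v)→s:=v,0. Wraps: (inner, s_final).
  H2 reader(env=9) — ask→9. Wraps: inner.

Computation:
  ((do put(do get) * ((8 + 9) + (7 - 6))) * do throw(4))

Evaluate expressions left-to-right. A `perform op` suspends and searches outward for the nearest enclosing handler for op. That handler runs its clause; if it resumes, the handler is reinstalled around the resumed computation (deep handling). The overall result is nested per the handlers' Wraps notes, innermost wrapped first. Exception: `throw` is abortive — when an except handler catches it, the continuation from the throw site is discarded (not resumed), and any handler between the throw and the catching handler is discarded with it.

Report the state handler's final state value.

Step-by-step:
get @ H1 ⇒ 3
put(3) @ H1 ⇒ s:=3
throw(4) @ H0 caught ⇒ 24
H1 returns (24, 3)
H2 returns (24, 3)
= (24, 3)

Answer: 3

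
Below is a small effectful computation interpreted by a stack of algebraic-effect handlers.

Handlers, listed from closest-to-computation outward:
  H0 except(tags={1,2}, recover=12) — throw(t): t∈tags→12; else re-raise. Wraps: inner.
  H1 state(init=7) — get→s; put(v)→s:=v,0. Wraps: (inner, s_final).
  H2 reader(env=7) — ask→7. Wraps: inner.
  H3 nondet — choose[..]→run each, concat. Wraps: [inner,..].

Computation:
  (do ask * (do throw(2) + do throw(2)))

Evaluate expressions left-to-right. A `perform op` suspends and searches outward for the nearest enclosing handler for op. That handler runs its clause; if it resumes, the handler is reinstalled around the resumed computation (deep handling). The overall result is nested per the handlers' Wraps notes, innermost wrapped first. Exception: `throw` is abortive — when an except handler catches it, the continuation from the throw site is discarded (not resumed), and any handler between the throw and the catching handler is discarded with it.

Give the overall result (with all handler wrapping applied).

Working:
ask @ H2 ⇒ 7
throw(2) @ H0 caught ⇒ 12
H1 returns (12, 7)
H2 returns (12, 7)
H3 returns [(12, 7)]
= [(12, 7)]

Answer: [(12, 7)]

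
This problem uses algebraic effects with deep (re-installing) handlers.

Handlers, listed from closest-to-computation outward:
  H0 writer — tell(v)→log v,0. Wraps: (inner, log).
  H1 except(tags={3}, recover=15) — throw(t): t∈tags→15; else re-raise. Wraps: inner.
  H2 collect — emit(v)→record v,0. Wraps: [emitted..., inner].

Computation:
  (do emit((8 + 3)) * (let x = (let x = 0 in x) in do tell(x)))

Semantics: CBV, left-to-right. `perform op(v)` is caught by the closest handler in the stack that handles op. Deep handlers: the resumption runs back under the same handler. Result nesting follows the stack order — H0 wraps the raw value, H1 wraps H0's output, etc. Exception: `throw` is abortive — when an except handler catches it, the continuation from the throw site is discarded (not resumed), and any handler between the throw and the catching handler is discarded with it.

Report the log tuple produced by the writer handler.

Step-by-step:
emit(11) @ H2 ⇒ out+=11
tell(0) @ H0 ⇒ log+=0
H0 returns (0, (0))
H1 returns (0, (0))
H2 returns [11, (0, (0))]
= [11, (0, (0))]

Answer: (0)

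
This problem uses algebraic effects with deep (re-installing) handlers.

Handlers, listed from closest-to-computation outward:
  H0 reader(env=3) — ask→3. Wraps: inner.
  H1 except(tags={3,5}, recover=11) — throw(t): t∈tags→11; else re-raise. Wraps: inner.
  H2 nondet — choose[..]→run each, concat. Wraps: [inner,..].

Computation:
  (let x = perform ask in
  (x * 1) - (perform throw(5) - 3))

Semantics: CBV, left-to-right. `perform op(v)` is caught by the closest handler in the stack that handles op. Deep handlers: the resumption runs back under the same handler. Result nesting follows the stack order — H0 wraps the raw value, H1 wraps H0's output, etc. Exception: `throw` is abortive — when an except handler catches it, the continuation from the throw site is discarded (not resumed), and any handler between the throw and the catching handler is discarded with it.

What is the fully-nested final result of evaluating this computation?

Evaluation trace:
ask @ H0 ⇒ 3
throw(5) @ H1 caught ⇒ 11
H2 returns [11]
= [11]

Answer: [11]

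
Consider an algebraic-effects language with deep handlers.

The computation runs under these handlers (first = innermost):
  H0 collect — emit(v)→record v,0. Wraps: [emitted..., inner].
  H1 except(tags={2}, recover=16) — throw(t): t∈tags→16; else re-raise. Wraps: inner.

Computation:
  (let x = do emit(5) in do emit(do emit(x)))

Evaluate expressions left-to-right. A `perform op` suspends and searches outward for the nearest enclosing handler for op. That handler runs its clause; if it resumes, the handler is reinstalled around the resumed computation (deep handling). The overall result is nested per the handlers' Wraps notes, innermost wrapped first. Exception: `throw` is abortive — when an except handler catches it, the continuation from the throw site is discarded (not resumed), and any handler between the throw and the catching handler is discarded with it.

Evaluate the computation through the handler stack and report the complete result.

Working:
emit(5) @ H0 ⇒ out+=5
emit(0) @ H0 ⇒ out+=0
emit(0) @ H0 ⇒ out+=0
H0 returns [5, 0, 0, 0]
H1 returns [5, 0, 0, 0]
= [5, 0, 0, 0]

Answer: [5, 0, 0, 0]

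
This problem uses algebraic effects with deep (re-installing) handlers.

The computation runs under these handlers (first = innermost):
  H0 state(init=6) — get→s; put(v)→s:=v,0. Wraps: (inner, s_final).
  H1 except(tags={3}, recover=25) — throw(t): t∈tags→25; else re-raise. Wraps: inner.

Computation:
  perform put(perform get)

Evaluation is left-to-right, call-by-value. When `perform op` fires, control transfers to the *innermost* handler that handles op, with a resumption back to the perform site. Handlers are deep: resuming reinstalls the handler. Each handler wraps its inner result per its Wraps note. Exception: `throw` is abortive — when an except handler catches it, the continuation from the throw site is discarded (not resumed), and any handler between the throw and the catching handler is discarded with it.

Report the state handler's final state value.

Evaluation trace:
get @ H0 ⇒ 6
put(6) @ H0 ⇒ s:=6
H0 returns (0, 6)
H1 returns (0, 6)
= (0, 6)

Answer: 6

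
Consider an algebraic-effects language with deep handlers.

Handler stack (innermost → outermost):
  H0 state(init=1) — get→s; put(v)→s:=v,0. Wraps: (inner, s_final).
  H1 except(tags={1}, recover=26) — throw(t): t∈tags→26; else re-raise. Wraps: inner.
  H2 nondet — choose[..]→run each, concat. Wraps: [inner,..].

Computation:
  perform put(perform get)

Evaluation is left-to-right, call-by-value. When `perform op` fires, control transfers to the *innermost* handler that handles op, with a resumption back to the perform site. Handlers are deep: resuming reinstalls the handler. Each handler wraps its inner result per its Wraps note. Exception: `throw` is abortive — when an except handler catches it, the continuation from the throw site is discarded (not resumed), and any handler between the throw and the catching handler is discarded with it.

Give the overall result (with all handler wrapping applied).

Evaluation trace:
get @ H0 ⇒ 1
put(1) @ H0 ⇒ s:=1
H0 returns (0, 1)
H1 returns (0, 1)
H2 returns [(0, 1)]
= [(0, 1)]

Answer: [(0, 1)]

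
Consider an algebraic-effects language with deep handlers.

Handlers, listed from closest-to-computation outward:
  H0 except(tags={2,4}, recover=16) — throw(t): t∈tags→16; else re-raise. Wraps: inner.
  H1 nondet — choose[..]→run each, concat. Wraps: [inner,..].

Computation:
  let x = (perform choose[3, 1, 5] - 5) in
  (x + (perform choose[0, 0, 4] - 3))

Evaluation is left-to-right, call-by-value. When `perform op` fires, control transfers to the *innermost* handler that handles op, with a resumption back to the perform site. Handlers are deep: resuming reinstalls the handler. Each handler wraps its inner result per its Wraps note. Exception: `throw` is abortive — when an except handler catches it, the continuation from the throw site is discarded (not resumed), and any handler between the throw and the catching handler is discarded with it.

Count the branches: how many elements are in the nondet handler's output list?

Working:
choose[3, 1, 5] @ H1
  branch[0] choose=3:
    choose[0, 0, 4] @ H1
      branch[0] choose=0:
        H0 returns -5
        H1 returns [-5]
      branch[1] choose=0:
        H0 returns -5
        H1 returns [-5]
      branch[2] choose=4:
        H0 returns -1
        H1 returns [-1]
  branch[1] choose=1:
    choose[0, 0, 4] @ H1
      branch[0] choose=0:
        H0 returns -7
        H1 returns [-7]
      branch[1] choose=0:
        H0 returns -7
        H1 returns [-7]
      branch[2] choose=4:
        H0 returns -3
        H1 returns [-3]
  branch[2] choose=5:
    choose[0, 0, 4] @ H1
      branch[0] choose=0:
        H0 returns -3
        H1 returns [-3]
      branch[1] choose=0:
        H0 returns -3
        H1 returns [-3]
      branch[2] choose=4:
        H0 returns 1
        H1 returns [1]
= [-5, -5, -1, -7, -7, -3, -3, -3, 1]

Answer: 9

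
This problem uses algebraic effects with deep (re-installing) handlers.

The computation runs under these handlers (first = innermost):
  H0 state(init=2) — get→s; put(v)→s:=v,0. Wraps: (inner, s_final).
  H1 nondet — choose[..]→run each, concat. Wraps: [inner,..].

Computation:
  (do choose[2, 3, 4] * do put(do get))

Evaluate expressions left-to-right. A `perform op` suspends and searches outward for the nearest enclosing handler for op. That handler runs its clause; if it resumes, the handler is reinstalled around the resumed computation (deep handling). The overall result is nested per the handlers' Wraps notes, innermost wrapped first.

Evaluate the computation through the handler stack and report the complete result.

Evaluation trace:
choose[2, 3, 4] @ H1
  branch[0] choose=2:
    get @ H0 ⇒ 2
    put(2) @ H0 ⇒ s:=2
    H0 returns (0, 2)
    H1 returns [(0, 2)]
  branch[1] choose=3:
    get @ H0 ⇒ 2
    put(2) @ H0 ⇒ s:=2
    H0 returns (0, 2)
    H1 returns [(0, 2)]
  branch[2] choose=4:
    get @ H0 ⇒ 2
    put(2) @ H0 ⇒ s:=2
    H0 returns (0, 2)
    H1 returns [(0, 2)]
= [(0, 2), (0, 2), (0, 2)]

Answer: [(0, 2), (0, 2), (0, 2)]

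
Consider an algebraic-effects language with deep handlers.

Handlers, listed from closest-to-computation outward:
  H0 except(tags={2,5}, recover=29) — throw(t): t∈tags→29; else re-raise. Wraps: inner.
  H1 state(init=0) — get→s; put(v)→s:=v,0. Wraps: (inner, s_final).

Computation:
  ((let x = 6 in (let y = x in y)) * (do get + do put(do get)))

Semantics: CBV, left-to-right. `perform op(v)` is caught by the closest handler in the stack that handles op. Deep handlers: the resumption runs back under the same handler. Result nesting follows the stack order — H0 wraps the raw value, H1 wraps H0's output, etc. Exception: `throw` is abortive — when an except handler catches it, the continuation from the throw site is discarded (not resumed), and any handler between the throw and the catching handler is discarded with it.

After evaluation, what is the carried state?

Answer: 0

Step-by-step:
get @ H1 ⇒ 0
get @ H1 ⇒ 0
put(0) @ H1 ⇒ s:=0
H0 returns 0
H1 returns (0, 0)
= (0, 0)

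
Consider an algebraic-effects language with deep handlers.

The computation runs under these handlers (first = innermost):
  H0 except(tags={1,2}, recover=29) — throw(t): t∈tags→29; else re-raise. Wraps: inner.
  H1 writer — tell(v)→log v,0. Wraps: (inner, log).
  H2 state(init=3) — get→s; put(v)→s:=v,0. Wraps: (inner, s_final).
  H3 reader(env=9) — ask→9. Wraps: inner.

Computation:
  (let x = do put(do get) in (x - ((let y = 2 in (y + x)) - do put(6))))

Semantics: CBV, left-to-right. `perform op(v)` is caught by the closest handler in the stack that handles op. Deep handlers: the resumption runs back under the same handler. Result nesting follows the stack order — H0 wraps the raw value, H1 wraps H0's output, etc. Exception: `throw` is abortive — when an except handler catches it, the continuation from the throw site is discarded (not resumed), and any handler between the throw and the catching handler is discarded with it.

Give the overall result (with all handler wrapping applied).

Evaluation trace:
get @ H2 ⇒ 3
put(3) @ H2 ⇒ s:=3
put(6) @ H2 ⇒ s:=6
H0 returns -2
H1 returns (-2, ())
H2 returns ((-2, ()), 6)
H3 returns ((-2, ()), 6)
= ((-2, ()), 6)

Answer: ((-2, ()), 6)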